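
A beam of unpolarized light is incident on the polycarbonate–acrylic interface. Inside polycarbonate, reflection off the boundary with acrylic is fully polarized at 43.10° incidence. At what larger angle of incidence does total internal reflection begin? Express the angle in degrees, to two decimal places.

θ_c ≈ 69.36°

From Brewster, n₂/n₁ = tan θ_B = tan 43.10° = 0.9358.
Then sin θ_c = n₂/n₁ = 0.9358, so θ_c = arcsin 0.9358 = 69.36°.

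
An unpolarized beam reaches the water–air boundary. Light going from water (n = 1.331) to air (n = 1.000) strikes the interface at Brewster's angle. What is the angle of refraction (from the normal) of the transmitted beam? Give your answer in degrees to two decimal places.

First find Brewster's angle: tan θ_B = 1.000/1.331 = 0.7513, giving θ_B = 36.92°.
At Brewster's angle the reflected and refracted rays are perpendicular, so θ_t = 90° − θ_B = 90° − 36.92° = 53.08°.

θ_t ≈ 53.08°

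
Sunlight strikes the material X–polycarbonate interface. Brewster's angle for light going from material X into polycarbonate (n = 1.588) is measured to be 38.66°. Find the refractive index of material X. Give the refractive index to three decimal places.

n ≈ 1.985

At Brewster's angle, tan θ_B = n₂/n₁ with n₁ on the incident side (material X) and n₂ on the transmitted side (polycarbonate).
n₁ = n₂ / tan θ_B = 1.588 / tan 38.66° = 1.985.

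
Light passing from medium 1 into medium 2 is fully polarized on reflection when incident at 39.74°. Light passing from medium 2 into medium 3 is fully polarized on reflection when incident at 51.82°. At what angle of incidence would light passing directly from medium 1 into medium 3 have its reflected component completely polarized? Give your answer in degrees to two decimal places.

n₂/n₁ = tan 39.74° = 0.8314 and n₃/n₂ = tan 51.82° = 1.2717.
n₃/n₁ = 1.0573. Then tan θ_B(1→3) = n₃/n₁, so θ_B(1→3) = arctan(1.0573) = 46.59°.

θ_B ≈ 46.59°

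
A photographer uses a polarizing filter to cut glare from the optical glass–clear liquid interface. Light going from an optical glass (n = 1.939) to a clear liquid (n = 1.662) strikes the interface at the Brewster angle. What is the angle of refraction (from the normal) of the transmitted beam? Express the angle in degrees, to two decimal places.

θ_t ≈ 49.40°

First find Brewster's angle: tan θ_B = 1.662/1.939 = 0.8571, giving θ_B = 40.60°.
At Brewster's angle the reflected and refracted rays are perpendicular, so θ_t = 90° − θ_B = 90° − 40.60° = 49.40°.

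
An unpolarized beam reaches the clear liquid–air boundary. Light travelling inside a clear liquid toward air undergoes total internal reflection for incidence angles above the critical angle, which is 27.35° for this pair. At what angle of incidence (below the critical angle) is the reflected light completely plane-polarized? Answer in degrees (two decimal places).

n₂/n₁ = sin θ_c = sin 27.35° = 0.4594.
tan θ_B equals the same ratio, so θ_B = arctan(0.4594) = 24.68°.

θ_B ≈ 24.68°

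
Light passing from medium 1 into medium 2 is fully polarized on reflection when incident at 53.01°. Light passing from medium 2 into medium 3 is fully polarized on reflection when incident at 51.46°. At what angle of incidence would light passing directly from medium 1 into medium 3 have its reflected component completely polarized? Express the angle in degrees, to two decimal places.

θ_B ≈ 59.03°

Each Brewster angle gives a ratio: n₂/n₁ = tan 53.01° = 1.3275, n₃/n₂ = tan 51.46° = 1.2554.
n₃/n₁ = 1.6665. Then tan θ_B(1→3) = n₃/n₁, so θ_B(1→3) = arctan(1.6665) = 59.03°.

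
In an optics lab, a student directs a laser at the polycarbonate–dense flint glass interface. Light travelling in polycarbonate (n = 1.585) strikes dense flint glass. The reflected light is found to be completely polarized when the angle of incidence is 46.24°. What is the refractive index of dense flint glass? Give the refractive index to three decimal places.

n ≈ 1.655

Full polarization of the reflected beam means tan θ_B = n₂/n₁, where n₁ is the incident medium (polycarbonate).
n₂ = n₁ tan θ_B = 1.585 × tan 46.24° = 1.655.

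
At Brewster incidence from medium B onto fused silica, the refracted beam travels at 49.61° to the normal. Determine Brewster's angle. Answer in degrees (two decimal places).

Brewster's condition makes the reflected and refracted beams perpendicular: θ_B + θ_t = 90°.
So θ_B = 90° − θ_t = 90° − 49.61° = 40.39°.

θ_B ≈ 40.39°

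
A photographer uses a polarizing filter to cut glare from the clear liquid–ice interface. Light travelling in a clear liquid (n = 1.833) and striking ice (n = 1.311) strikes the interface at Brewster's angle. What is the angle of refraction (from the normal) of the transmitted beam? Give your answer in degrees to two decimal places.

θ_B = arctan(n₂/n₁) = arctan(1.311/1.833) = 35.57°.
The refracted ray is perpendicular to the reflected ray, so θ_t = 90° − θ_B = 54.43°.

θ_t ≈ 54.43°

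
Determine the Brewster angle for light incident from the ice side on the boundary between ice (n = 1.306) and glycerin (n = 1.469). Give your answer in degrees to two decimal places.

θ_B ≈ 48.36°

tan θ_B = n₂/n₁ = 1.469/1.306 = 1.1248. Taking the arctangent, θ_B = 48.36°.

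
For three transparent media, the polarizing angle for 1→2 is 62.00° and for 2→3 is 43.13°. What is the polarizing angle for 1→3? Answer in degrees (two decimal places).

θ_B ≈ 60.42°

tan θ_B(1→2) = n₂/n₁ = tan 62.00° = 1.8807.
tan θ_B(2→3) = n₃/n₂ = tan 43.13° = 0.9368.
n₃/n₁ = 1.7618. Then tan θ_B(1→3) = n₃/n₁, so θ_B(1→3) = arctan(1.7618) = 60.42°.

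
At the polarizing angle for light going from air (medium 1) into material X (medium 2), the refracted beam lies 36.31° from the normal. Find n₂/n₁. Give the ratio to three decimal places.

At Brewster incidence θ_B = 90° − θ_t = 90° − 36.31° = 53.69°.
tan θ_B = n₂/n₁, so n₂/n₁ = tan 53.69° = 1.361.

n₂/n₁ ≈ 1.361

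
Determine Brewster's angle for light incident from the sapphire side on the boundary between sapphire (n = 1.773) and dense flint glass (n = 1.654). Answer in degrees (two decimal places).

θ_B ≈ 43.01°

Brewster's condition: tan θ_B = n₂/n₁ = 1.654/1.773 = 0.9329.
So θ_B = arctan 0.9329 = 43.01°.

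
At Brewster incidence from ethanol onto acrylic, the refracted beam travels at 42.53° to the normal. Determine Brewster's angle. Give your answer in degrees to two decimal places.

θ_B ≈ 47.47°

Since the reflected and refracted rays are at right angles at the polarizing angle, θ_B + θ_t = 90°.
θ_B = 90° − 42.53° = 47.47°.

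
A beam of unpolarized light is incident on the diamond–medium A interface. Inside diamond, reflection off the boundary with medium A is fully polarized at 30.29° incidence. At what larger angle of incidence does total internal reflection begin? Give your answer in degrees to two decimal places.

n₂/n₁ = tan 30.29° = 0.5841; the critical angle satisfies sin θ_c = n₂/n₁.
θ_c = arcsin(0.5841) = 35.74°.

θ_c ≈ 35.74°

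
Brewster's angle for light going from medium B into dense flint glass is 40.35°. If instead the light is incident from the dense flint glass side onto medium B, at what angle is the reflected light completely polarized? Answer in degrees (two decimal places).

θ_B' ≈ 49.65°

tan θ_B' = n₁/n₂ = 1/tan θ_B, so θ_B' = 90° − θ_B.
θ_B' = 90° − 40.35° = 49.65°.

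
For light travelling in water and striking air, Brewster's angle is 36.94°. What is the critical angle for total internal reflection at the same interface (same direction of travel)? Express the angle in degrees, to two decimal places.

n₂/n₁ = tan 36.94° = 0.7519; the critical angle satisfies sin θ_c = n₂/n₁.
θ_c = arcsin(0.7519) = 48.76°.

θ_c ≈ 48.76°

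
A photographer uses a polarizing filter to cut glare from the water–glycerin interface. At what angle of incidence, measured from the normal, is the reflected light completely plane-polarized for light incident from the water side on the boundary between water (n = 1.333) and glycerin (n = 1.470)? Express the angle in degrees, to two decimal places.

θ_B ≈ 47.80°

Brewster's condition: tan θ_B = n₂/n₁ = 1.470/1.333 = 1.1028.
So θ_B = arctan 1.1028 = 47.80°.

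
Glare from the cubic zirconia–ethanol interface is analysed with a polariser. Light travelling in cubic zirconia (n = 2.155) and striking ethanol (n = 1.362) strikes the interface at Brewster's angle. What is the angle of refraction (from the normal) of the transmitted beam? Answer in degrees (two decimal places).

θ_t ≈ 57.71°

First find Brewster's angle: tan θ_B = 1.362/2.155 = 0.6320, giving θ_B = 32.29°.
The refracted ray is perpendicular to the reflected ray, so θ_t = 90° − θ_B = 57.71°.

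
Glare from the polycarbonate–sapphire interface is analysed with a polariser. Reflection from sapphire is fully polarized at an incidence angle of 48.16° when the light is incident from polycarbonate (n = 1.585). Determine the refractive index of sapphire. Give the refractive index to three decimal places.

n ≈ 1.770

At the Brewster angle, tan θ_B = n₂/n₁ with n₁ on the incident side (polycarbonate) and n₂ on the transmitted side (sapphire).
n₂ = n₁ tan θ_B = 1.585 × tan 48.16° = 1.770.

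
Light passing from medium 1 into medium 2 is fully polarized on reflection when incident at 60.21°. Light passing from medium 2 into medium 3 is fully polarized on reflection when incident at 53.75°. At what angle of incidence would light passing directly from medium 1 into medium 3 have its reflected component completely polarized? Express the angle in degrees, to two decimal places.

θ_B ≈ 67.23°

Each Brewster angle gives a ratio: n₂/n₁ = tan 60.21° = 1.7468, n₃/n₂ = tan 53.75° = 1.3638.
n₃/n₁ = 2.3823. Then tan θ_B(1→3) = n₃/n₁, so θ_B(1→3) = arctan(2.3823) = 67.23°.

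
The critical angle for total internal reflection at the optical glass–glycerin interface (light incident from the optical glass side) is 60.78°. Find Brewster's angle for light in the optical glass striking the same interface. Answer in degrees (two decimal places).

At the critical angle sin θ_c = n₂/n₁, giving n₂/n₁ = sin 60.78° = 0.8728.
Then tan θ_B = n₂/n₁ = 0.8728, so θ_B = arctan 0.8728 = 41.11°.

θ_B ≈ 41.11°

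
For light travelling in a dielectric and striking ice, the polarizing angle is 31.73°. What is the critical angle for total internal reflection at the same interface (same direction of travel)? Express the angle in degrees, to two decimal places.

n₂/n₁ = tan 31.73° = 0.6183; the critical angle satisfies sin θ_c = n₂/n₁.
θ_c = arcsin(0.6183) = 38.19°.

θ_c ≈ 38.19°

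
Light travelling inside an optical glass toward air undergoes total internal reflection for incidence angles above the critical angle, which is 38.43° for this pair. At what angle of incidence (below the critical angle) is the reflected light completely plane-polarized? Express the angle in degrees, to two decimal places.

sin θ_c = n₂/n₁, so n₂/n₁ = sin 38.43° = 0.6216.
Brewster: tan θ_B = n₂/n₁ = 0.6216.
θ_B = arctan(0.6216) = 31.86°.

θ_B ≈ 31.86°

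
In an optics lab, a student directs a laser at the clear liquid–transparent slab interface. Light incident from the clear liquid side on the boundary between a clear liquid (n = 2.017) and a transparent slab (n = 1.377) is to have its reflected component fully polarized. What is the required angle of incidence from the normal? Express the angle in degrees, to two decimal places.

Brewster's condition: tan θ_B = n₂/n₁ = 1.377/2.017 = 0.6827. Taking the arctangent, θ_B = 34.32°.

θ_B ≈ 34.32°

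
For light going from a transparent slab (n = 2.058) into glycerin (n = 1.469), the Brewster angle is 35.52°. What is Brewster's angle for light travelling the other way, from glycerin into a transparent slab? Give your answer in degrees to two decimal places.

Reversing the direction swaps n₁ and n₂, so tan θ_B' = 1/tan θ_B and θ_B' = 90° − θ_B.
Hence θ_B' = 90° − 35.52° = 54.48°.

θ_B' ≈ 54.48°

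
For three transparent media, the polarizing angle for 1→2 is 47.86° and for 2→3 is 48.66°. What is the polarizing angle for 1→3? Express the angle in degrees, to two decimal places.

θ_B ≈ 51.48°

tan θ_B(1→2) = n₂/n₁ = tan 47.86° = 1.1052.
tan θ_B(2→3) = n₃/n₂ = tan 48.66° = 1.1367.
So n₃/n₁ = (n₂/n₁)(n₃/n₂) = 1.1052 × 1.1367 = 1.2562.
θ_B(1→3) = arctan(1.2562) = 51.48°.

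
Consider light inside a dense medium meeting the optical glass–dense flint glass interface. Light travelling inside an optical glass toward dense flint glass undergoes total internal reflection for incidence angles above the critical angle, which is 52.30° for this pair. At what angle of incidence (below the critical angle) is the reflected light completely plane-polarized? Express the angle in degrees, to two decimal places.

n₂/n₁ = sin θ_c = sin 52.30° = 0.7912.
tan θ_B equals the same ratio, so θ_B = arctan(0.7912) = 38.35°.

θ_B ≈ 38.35°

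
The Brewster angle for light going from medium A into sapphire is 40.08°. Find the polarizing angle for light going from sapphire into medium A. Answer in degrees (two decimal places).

θ_B' ≈ 49.92°

Reversing the direction swaps n₁ and n₂, so tan θ_B' = 1/tan θ_B and θ_B' = 90° − θ_B.
Hence θ_B' = 90° − 40.08° = 49.92°.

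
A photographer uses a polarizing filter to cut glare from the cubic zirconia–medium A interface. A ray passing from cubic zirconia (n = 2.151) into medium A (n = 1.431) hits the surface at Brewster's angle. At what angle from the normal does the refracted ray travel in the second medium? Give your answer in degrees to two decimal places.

θ_B = arctan(n₂/n₁) = arctan(1.431/2.151) = 33.63°.
Since θ_B + θ_t = 90° at Brewster incidence, θ_t = 90° − 33.63° = 56.37°.

θ_t ≈ 56.37°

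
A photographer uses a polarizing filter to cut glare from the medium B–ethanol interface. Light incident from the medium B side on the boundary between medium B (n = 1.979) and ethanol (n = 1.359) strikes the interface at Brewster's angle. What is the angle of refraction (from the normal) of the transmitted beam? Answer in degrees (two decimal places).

θ_t ≈ 55.52°

First find Brewster's angle: tan θ_B = 1.359/1.979 = 0.6867, giving θ_B = 34.48°.
Since θ_B + θ_t = 90° at Brewster incidence, θ_t = 90° − 34.48° = 55.52°.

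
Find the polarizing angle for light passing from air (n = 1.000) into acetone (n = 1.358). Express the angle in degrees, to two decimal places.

Brewster's condition: tan θ_B = n₂/n₁ = 1.358/1.000 = 1.3580. Taking the arctangent, θ_B = 53.63°.

θ_B ≈ 53.63°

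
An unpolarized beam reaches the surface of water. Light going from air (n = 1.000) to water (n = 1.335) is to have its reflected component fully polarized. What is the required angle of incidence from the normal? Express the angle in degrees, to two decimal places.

Here n₂/n₁ = 1.335/1.000 = 1.3350, and Brewster's law gives tan θ_B = n₂/n₁.
So θ_B = arctan 1.3350 = 53.16°.

θ_B ≈ 53.16°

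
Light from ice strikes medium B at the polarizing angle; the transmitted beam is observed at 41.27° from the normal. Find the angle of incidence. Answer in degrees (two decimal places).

θ_B ≈ 48.73°

Brewster's condition makes the reflected and refracted beams perpendicular: θ_B + θ_t = 90°.
So θ_B = 90° − θ_t = 90° − 41.27° = 48.73°.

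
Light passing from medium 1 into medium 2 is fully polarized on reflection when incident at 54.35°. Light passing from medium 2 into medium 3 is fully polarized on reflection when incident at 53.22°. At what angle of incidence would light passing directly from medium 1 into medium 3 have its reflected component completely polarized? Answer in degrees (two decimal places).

θ_B ≈ 61.80°

tan θ_B(1→2) = n₂/n₁ = tan 54.35° = 1.3942.
tan θ_B(2→3) = n₃/n₂ = tan 53.22° = 1.3377.
Multiplying, n₃/n₁ = 1.3942 × 1.3377 = 1.8650, and θ_B(1→3) = arctan 1.8650 = 61.80°.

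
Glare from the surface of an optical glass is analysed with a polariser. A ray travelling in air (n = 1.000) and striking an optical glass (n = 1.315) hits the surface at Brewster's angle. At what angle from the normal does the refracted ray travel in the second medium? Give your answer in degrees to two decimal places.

First find Brewster's angle: tan θ_B = 1.315/1.000 = 1.3150, giving θ_B = 52.75°.
Since θ_B + θ_t = 90° at Brewster incidence, θ_t = 90° − 52.75° = 37.25°.

θ_t ≈ 37.25°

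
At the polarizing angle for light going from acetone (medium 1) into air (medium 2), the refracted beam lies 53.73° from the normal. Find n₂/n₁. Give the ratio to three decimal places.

θ_B + θ_t = 90°, so θ_B = 90° − 53.73° = 36.27°.
tan θ_B = n₂/n₁, so n₂/n₁ = tan 36.27° = 0.734.

n₂/n₁ ≈ 0.734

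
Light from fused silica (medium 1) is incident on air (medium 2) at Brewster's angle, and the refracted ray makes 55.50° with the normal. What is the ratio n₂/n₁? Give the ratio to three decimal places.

θ_B + θ_t = 90°, so θ_B = 90° − 55.50° = 34.50°.
Then n₂/n₁ = tan θ_B = tan 34.50° = 0.687.

n₂/n₁ ≈ 0.687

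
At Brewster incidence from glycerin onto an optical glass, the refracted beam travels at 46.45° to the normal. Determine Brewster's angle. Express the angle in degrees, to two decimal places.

θ_B ≈ 43.55°

At Brewster's angle the reflected and refracted rays are perpendicular, so θ_B + θ_t = 90°.
So θ_B = 90° − θ_t = 90° − 46.45° = 43.55°.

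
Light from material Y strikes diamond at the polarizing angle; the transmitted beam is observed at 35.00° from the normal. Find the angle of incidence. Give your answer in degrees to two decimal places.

Brewster's condition makes the reflected and refracted beams perpendicular: θ_B + θ_t = 90°.
θ_B = 90° − 35.00° = 55.00°.

θ_B ≈ 55.00°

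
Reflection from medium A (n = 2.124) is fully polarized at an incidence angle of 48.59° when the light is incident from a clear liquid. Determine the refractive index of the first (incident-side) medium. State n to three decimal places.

n ≈ 1.873

Full polarization of the reflected beam means tan θ_B = n₂/n₁, where n₁ is the incident medium (a clear liquid).
n₁ = n₂ / tan θ_B = 2.124 / tan 48.59° = 1.873.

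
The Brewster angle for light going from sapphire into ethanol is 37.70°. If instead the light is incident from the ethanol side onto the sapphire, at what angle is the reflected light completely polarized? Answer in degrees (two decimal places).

θ_B' ≈ 52.30°

Reversing the direction swaps n₁ and n₂, so tan θ_B' = 1/tan θ_B and θ_B' = 90° − θ_B.
Hence θ_B' = 90° − 37.70° = 52.30°.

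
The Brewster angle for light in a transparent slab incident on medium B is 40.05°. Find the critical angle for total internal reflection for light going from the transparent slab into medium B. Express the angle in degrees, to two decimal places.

tan θ_B = n₂/n₁ = tan 40.05° = 0.8406.
Total internal reflection: sin θ_c = n₂/n₁ = 0.8406.
θ_c = arcsin(0.8406) = 57.20°.

θ_c ≈ 57.20°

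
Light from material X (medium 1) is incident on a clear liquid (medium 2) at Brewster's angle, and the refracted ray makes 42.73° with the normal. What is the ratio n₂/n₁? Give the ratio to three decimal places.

n₂/n₁ ≈ 1.083

At Brewster incidence θ_B = 90° − θ_t = 90° − 42.73° = 47.27°.
Then n₂/n₁ = tan θ_B = tan 47.27° = 1.083.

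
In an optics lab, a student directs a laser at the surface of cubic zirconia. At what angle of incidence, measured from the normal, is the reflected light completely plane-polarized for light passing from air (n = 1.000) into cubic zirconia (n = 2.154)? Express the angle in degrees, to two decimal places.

θ_B ≈ 65.10°

tan θ_B = n₂/n₁ = 2.154/1.000 = 2.1540.
So θ_B = arctan 2.1540 = 65.10°.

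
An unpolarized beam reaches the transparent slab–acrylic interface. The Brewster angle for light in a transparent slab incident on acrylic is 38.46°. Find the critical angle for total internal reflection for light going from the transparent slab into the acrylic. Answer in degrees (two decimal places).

θ_c ≈ 52.59°

tan θ_B = n₂/n₁ = tan 38.46° = 0.7943.
Total internal reflection: sin θ_c = n₂/n₁ = 0.7943.
θ_c = arcsin(0.7943) = 52.59°.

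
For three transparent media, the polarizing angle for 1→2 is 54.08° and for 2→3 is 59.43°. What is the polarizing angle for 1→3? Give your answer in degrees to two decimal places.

n₂/n₁ = tan 54.08° = 1.3804 and n₃/n₂ = tan 59.43° = 1.6929.
Multiplying, n₃/n₁ = 1.3804 × 1.6929 = 2.3370, and θ_B(1→3) = arctan 2.3370 = 66.83°.

θ_B ≈ 66.83°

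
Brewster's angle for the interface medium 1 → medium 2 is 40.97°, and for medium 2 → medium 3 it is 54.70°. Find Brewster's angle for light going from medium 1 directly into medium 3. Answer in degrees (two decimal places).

θ_B ≈ 50.81°

Each Brewster angle gives a ratio: n₂/n₁ = tan 40.97° = 0.8684, n₃/n₂ = tan 54.70° = 1.4124.
n₃/n₁ = 1.2264. Then tan θ_B(1→3) = n₃/n₁, so θ_B(1→3) = arctan(1.2264) = 50.81°.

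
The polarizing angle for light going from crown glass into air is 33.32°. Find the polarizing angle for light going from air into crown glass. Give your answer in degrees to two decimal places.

Reversing the direction swaps n₁ and n₂, so tan θ_B' = 1/tan θ_B and θ_B' = 90° − θ_B.
Hence θ_B' = 90° − 33.32° = 56.68°.

θ_B' ≈ 56.68°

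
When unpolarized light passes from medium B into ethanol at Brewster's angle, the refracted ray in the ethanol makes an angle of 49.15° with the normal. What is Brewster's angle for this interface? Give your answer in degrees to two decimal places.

θ_B ≈ 40.85°

Brewster's condition makes the reflected and refracted beams perpendicular: θ_B + θ_t = 90°.
θ_B = 90° − 49.15° = 40.85°.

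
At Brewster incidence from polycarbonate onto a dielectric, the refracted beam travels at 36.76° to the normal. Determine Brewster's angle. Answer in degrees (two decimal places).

θ_B ≈ 53.24°

Brewster's condition makes the reflected and refracted beams perpendicular: θ_B + θ_t = 90°.
So θ_B = 90° − θ_t = 90° − 36.76° = 53.24°.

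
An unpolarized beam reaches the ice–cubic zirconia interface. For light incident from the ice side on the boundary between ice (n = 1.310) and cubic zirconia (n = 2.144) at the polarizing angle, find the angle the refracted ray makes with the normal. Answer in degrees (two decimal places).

θ_B = arctan(n₂/n₁) = arctan(2.144/1.310) = 58.57°.
Since θ_B + θ_t = 90° at Brewster incidence, θ_t = 90° − 58.57° = 31.43°.

θ_t ≈ 31.43°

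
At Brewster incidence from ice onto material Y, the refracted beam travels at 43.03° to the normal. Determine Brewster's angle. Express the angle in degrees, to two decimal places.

θ_B ≈ 46.97°

At Brewster's angle the reflected and refracted rays are perpendicular, so θ_B + θ_t = 90°.
θ_B = 90° − 43.03° = 46.97°.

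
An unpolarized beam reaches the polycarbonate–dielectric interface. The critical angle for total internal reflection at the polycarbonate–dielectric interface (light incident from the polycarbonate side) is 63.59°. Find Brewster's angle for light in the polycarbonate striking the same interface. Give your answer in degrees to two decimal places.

sin θ_c = n₂/n₁, so n₂/n₁ = sin 63.59° = 0.8956.
Brewster: tan θ_B = n₂/n₁ = 0.8956.
θ_B = arctan(0.8956) = 41.85°.

θ_B ≈ 41.85°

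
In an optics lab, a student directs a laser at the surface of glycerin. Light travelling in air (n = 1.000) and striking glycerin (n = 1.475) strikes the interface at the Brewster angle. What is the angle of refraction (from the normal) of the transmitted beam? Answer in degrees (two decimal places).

θ_B = arctan(n₂/n₁) = arctan(1.475/1.000) = 55.86°.
The refracted ray is perpendicular to the reflected ray, so θ_t = 90° − θ_B = 34.14°.

θ_t ≈ 34.14°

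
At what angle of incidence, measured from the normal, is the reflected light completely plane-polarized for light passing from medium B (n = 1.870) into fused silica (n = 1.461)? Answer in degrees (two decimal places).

θ_B ≈ 38.00°

Brewster's condition: tan θ_B = n₂/n₁ = 1.461/1.870 = 0.7813.
θ_B = arctan(0.7813) = 38.00°.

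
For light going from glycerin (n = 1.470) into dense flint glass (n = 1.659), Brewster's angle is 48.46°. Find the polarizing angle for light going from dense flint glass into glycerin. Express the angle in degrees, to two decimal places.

The two Brewster angles are complementary: θ_B' = 90° − θ_B = 90° − 48.46° = 41.54°.

θ_B' ≈ 41.54°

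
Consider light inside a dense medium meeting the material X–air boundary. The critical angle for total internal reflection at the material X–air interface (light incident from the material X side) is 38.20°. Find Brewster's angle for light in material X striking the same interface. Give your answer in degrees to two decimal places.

θ_B ≈ 31.73°

At the critical angle sin θ_c = n₂/n₁, giving n₂/n₁ = sin 38.20° = 0.6184.
Then tan θ_B = n₂/n₁ = 0.6184, so θ_B = arctan 0.6184 = 31.73°.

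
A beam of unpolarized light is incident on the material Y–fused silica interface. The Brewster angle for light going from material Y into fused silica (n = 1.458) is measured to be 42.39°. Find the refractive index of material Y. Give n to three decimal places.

Brewster's law: tan θ_B = n₂/n₁ (light incident in material Y, refracted into fused silica).
n₁ = n₂ / tan θ_B = 1.458 / tan 42.39° = 1.597.

n ≈ 1.597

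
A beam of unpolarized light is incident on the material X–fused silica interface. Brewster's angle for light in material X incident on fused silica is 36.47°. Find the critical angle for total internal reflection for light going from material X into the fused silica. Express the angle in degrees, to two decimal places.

θ_c ≈ 47.66°

tan θ_B = n₂/n₁ = tan 36.47° = 0.7392.
Total internal reflection: sin θ_c = n₂/n₁ = 0.7392.
θ_c = arcsin(0.7392) = 47.66°.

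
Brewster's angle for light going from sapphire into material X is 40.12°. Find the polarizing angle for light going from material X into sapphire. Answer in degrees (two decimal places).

θ_B' ≈ 49.88°

The two Brewster angles are complementary: θ_B' = 90° − θ_B = 90° − 40.12° = 49.88°.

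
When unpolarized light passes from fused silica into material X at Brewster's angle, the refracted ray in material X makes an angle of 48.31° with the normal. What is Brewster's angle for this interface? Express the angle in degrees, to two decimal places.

At Brewster's angle the reflected and refracted rays are perpendicular, so θ_B + θ_t = 90°.
θ_B = 90° − 48.31° = 41.69°.

θ_B ≈ 41.69°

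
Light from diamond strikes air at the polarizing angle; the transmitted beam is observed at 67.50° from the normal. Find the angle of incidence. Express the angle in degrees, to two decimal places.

Brewster's condition makes the reflected and refracted beams perpendicular: θ_B + θ_t = 90°.
So θ_B = 90° − θ_t = 90° − 67.50° = 22.50°.

θ_B ≈ 22.50°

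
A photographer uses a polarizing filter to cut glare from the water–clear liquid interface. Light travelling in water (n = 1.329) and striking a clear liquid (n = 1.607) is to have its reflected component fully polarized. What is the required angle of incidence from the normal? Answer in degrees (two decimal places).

At Brewster's angle the reflected and refracted rays are perpendicular, which with Snell's law gives tan θ_B = n₂/n₁.
Here n₂/n₁ = 1.607/1.329 = 1.2092, and Brewster's law gives tan θ_B = n₂/n₁. Taking the arctangent, θ_B = 50.41°.

θ_B ≈ 50.41°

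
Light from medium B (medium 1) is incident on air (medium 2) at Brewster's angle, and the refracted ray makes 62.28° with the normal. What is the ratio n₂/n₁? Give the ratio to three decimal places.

At Brewster incidence θ_B = 90° − θ_t = 90° − 62.28° = 27.72°.
Then n₂/n₁ = tan θ_B = tan 27.72° = 0.525.

n₂/n₁ ≈ 0.525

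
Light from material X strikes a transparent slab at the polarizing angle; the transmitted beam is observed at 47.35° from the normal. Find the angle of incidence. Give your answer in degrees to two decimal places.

θ_B ≈ 42.65°

At Brewster's angle the reflected and refracted rays are perpendicular, so θ_B + θ_t = 90°.
So θ_B = 90° − θ_t = 90° − 47.35° = 42.65°.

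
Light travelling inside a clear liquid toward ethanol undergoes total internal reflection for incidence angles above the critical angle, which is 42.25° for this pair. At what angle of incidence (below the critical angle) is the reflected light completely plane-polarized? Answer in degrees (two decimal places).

θ_B ≈ 33.92°

At the critical angle sin θ_c = n₂/n₁, giving n₂/n₁ = sin 42.25° = 0.6724.
Then tan θ_B = n₂/n₁ = 0.6724, so θ_B = arctan 0.6724 = 33.92°.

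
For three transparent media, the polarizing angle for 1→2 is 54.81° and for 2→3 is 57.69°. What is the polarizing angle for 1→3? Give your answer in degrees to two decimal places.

n₂/n₁ = tan 54.81° = 1.4181 and n₃/n₂ = tan 57.69° = 1.5812.
n₃/n₁ = 2.2424. Then tan θ_B(1→3) = n₃/n₁, so θ_B(1→3) = arctan(2.2424) = 65.97°.

θ_B ≈ 65.97°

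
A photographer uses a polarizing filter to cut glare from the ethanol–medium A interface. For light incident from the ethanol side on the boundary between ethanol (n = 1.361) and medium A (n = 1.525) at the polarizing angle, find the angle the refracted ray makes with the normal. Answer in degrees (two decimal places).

θ_t ≈ 41.75°

First find Brewster's angle: tan θ_B = 1.525/1.361 = 1.1205, giving θ_B = 48.25°.
Since θ_B + θ_t = 90° at Brewster incidence, θ_t = 90° − 48.25° = 41.75°.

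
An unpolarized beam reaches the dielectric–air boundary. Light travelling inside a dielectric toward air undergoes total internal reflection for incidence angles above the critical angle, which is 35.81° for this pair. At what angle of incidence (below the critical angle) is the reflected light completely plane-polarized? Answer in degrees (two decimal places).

θ_B ≈ 30.33°

n₂/n₁ = sin θ_c = sin 35.81° = 0.5851.
tan θ_B equals the same ratio, so θ_B = arctan(0.5851) = 30.33°.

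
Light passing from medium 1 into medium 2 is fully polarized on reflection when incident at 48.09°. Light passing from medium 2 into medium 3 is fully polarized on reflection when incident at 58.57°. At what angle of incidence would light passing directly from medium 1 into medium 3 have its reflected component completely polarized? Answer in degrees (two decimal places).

θ_B ≈ 61.25°

tan θ_B(1→2) = n₂/n₁ = tan 48.09° = 1.1141.
tan θ_B(2→3) = n₃/n₂ = tan 58.57° = 1.6363.
So n₃/n₁ = (n₂/n₁)(n₃/n₂) = 1.1141 × 1.6363 = 1.8231.
θ_B(1→3) = arctan(1.8231) = 61.25°.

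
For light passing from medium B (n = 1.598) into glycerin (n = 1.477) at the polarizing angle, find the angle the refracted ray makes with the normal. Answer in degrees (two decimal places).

θ_t ≈ 47.25°

tan θ_B = n₂/n₁ = 1.477/1.598 = 0.9243, so θ_B = 42.75°.
At Brewster's angle the reflected and refracted rays are perpendicular, so θ_t = 90° − θ_B = 90° − 42.75° = 47.25°.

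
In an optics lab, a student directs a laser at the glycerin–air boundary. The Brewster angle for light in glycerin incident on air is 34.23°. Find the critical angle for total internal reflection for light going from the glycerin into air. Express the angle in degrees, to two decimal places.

From Brewster, n₂/n₁ = tan θ_B = tan 34.23° = 0.6804.
Then sin θ_c = n₂/n₁ = 0.6804, so θ_c = arcsin 0.6804 = 42.87°.

θ_c ≈ 42.87°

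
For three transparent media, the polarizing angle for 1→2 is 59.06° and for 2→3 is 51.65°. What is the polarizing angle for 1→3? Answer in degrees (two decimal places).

θ_B ≈ 64.63°

Each Brewster angle gives a ratio: n₂/n₁ = tan 59.06° = 1.6682, n₃/n₂ = tan 51.65° = 1.2640.
Multiplying, n₃/n₁ = 1.6682 × 1.2640 = 2.1086, and θ_B(1→3) = arctan 2.1086 = 64.63°.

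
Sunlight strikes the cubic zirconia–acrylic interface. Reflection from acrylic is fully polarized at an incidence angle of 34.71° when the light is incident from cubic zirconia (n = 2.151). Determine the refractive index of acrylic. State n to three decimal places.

At the Brewster angle, tan θ_B = n₂/n₁ with n₁ on the incident side (cubic zirconia) and n₂ on the transmitted side (acrylic).
n₂ = n₁ tan θ_B = 2.151 × tan 34.71° = 1.490.

n ≈ 1.490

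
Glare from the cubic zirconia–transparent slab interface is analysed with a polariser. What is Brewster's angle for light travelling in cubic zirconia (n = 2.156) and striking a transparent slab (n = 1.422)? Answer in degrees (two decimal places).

tan θ_B = n₂/n₁ = 1.422/2.156 = 0.6596.
So θ_B = arctan 0.6596 = 33.41°.

θ_B ≈ 33.41°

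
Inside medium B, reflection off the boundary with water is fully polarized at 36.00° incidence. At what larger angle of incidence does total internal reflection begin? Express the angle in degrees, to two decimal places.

From Brewster, n₂/n₁ = tan θ_B = tan 36.00° = 0.7265.
Then sin θ_c = n₂/n₁ = 0.7265, so θ_c = arcsin 0.7265 = 46.60°.

θ_c ≈ 46.60°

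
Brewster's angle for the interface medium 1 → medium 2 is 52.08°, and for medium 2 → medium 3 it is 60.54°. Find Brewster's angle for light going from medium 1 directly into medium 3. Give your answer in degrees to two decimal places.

Each Brewster angle gives a ratio: n₂/n₁ = tan 52.08° = 1.2836, n₃/n₂ = tan 60.54° = 1.7704.
Multiplying, n₃/n₁ = 1.2836 × 1.7704 = 2.2725, and θ_B(1→3) = arctan 2.2725 = 66.25°.

θ_B ≈ 66.25°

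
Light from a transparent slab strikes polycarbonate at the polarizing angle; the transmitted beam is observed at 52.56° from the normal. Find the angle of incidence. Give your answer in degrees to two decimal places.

θ_B ≈ 37.44°

At Brewster's angle the reflected and refracted rays are perpendicular, so θ_B + θ_t = 90°.
θ_B = 90° − 52.56° = 37.44°.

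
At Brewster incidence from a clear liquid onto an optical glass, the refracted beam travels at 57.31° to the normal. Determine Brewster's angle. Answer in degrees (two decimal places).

Since the reflected and refracted rays are at right angles at the polarizing angle, θ_B + θ_t = 90°.
θ_B = 90° − 57.31° = 32.69°.

θ_B ≈ 32.69°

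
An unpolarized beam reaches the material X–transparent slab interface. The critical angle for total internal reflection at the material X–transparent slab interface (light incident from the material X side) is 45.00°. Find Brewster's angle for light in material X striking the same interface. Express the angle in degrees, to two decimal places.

At the critical angle sin θ_c = n₂/n₁, giving n₂/n₁ = sin 45.00° = 0.7071.
Then tan θ_B = n₂/n₁ = 0.7071, so θ_B = arctan 0.7071 = 35.26°.

θ_B ≈ 35.26°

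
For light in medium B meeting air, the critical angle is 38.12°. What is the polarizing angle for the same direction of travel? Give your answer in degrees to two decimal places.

θ_B ≈ 31.69°

At the critical angle sin θ_c = n₂/n₁, giving n₂/n₁ = sin 38.12° = 0.6173.
Then tan θ_B = n₂/n₁ = 0.6173, so θ_B = arctan 0.6173 = 31.69°.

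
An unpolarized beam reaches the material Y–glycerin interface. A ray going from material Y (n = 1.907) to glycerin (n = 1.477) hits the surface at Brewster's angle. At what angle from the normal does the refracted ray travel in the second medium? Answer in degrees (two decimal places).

θ_t ≈ 52.24°

θ_B = arctan(n₂/n₁) = arctan(1.477/1.907) = 37.76°.
The refracted ray is perpendicular to the reflected ray, so θ_t = 90° − θ_B = 52.24°.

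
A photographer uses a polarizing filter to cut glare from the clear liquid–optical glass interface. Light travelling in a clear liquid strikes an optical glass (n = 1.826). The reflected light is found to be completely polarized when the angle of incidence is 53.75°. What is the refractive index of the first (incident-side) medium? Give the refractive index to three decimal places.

n ≈ 1.339

Full polarization of the reflected beam means tan θ_B = n₂/n₁, where n₁ is the incident medium (a clear liquid).
n₁ = n₂ / tan θ_B = 1.826 / tan 53.75° = 1.339.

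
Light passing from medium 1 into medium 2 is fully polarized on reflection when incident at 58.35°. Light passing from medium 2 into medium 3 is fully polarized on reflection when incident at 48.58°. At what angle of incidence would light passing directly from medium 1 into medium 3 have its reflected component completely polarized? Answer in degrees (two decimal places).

θ_B ≈ 61.46°

n₂/n₁ = tan 58.35° = 1.6223 and n₃/n₂ = tan 48.58° = 1.1335.
n₃/n₁ = 1.8388. Then tan θ_B(1→3) = n₃/n₁, so θ_B(1→3) = arctan(1.8388) = 61.46°.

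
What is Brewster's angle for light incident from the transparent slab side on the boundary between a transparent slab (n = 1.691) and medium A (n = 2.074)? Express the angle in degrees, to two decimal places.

θ_B ≈ 50.81°

The reflected p-component vanishes when tan θ_B = n₂/n₁.
tan θ_B = n₂/n₁ = 2.074/1.691 = 1.2265.
θ_B = arctan(1.2265) = 50.81°.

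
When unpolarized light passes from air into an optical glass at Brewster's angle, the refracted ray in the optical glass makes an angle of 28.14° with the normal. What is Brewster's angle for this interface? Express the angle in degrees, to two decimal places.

At Brewster's angle the reflected and refracted rays are perpendicular, so θ_B + θ_t = 90°.
θ_B = 90° − 28.14° = 61.86°.

θ_B ≈ 61.86°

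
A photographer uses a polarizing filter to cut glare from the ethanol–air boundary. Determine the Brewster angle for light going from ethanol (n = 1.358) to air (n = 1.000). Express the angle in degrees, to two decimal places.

Here n₂/n₁ = 1.000/1.358 = 0.7364, and Brewster's law gives tan θ_B = n₂/n₁. Taking the arctangent, θ_B = 36.37°.

θ_B ≈ 36.37°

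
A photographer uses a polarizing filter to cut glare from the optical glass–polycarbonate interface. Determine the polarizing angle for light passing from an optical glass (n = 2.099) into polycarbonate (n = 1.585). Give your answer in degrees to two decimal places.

θ_B ≈ 37.06°

Brewster's condition: tan θ_B = n₂/n₁ = 1.585/2.099 = 0.7551.
θ_B = arctan(0.7551) = 37.06°.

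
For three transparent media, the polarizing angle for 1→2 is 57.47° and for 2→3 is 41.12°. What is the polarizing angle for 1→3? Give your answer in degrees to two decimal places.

θ_B ≈ 53.85°

n₂/n₁ = tan 57.47° = 1.5679 and n₃/n₂ = tan 41.12° = 0.8730.
n₃/n₁ = 1.3687. Then tan θ_B(1→3) = n₃/n₁, so θ_B(1→3) = arctan(1.3687) = 53.85°.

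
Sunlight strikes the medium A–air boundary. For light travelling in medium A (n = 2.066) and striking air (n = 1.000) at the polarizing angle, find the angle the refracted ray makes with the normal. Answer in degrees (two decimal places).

θ_t ≈ 64.17°

First find Brewster's angle: tan θ_B = 1.000/2.066 = 0.4840, giving θ_B = 25.83°.
At Brewster's angle the reflected and refracted rays are perpendicular, so θ_t = 90° − θ_B = 90° − 25.83° = 64.17°.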